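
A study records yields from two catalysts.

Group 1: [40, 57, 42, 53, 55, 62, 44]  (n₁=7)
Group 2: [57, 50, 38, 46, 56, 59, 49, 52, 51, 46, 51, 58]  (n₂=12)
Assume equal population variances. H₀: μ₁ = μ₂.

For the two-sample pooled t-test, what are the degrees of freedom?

degrees of freedom = 17

df = n₁ + n₂ − 2 = 7 + 12 − 2 = 17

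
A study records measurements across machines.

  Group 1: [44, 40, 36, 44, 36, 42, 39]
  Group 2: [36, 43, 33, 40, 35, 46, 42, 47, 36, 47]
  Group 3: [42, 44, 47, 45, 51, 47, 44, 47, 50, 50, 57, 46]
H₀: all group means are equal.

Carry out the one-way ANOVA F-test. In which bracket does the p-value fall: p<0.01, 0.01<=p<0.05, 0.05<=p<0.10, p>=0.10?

p-value bracket: p<0.01

Group means [40.14, 40.50, 47.50], grand mean 43.310
SSB = Σnᵢ(x̄ᵢ−x̄)² = 359.850; SSW = ΣΣ(x−x̄ᵢ)² = 498.357
MSB = 359.850/2 = 179.9249; MSW = 498.357/26 = 19.1676
F = MSB/MSW = 9.3869
df = (2, 26)
p-value (upper-tail) = 0.00085
→ bracket: p<0.01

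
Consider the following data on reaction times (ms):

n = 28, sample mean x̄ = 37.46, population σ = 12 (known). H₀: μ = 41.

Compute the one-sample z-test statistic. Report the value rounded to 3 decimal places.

SE = σ/√n = 12/√28 = 2.2678
z = (x̄−μ₀)/SE = (37.46−41)/2.2678 = -1.5610

test statistic = -1.561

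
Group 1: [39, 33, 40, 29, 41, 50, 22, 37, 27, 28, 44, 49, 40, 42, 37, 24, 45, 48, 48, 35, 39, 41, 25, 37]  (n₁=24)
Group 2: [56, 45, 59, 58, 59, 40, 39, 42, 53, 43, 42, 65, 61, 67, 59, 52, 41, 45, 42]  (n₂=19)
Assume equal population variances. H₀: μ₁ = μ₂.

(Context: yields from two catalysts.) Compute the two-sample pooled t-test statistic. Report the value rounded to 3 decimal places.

test statistic = -5.024

x̄₁=37.500, s₁=8.204, n₁=24
x̄₂=50.947, s₂=9.330, n₂=19
s_p² = [23·8.204² + 18·9.330²]/41 = 75.9743
SE = √(s_p²·(1/24+1/19)) = 2.6766
t = (37.500−50.947)/2.6766 = -5.0240
df = 41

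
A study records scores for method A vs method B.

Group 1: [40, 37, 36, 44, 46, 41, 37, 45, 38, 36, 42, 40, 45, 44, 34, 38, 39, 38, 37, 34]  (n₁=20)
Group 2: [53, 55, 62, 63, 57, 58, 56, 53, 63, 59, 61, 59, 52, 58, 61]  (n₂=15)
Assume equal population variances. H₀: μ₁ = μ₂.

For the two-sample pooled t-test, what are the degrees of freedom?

degrees of freedom = 33

df = n₁ + n₂ − 2 = 20 + 15 − 2 = 33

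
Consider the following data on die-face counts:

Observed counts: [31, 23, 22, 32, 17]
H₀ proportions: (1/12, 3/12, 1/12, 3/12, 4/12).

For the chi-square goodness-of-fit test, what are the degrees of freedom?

degrees of freedom = 4

df = k − 1 = 5 − 1 = 4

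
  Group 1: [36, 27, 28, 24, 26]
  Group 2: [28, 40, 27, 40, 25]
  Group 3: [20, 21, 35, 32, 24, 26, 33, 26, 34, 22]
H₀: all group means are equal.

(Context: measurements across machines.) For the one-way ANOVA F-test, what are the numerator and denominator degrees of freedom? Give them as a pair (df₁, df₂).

degrees of freedom = [2, 17]

k = 3 groups, N = 20 total
df = (k−1, N−k) = (3−1, 20−3) = (2, 17)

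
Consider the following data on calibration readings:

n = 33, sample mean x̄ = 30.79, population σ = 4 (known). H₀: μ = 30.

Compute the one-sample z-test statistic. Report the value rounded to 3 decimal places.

test statistic = 1.135

SE = σ/√n = 4/√33 = 0.6963
z = (x̄−μ₀)/SE = (30.79−30)/0.6963 = 1.1346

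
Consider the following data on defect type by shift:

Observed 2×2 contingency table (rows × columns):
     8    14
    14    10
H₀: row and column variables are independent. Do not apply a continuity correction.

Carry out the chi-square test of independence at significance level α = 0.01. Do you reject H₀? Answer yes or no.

Row totals [22, 24], col totals [22, 24], n=46
χ² = (8−10.52)²/10.52 + (14−11.48)²/11.48 + (14−11.48)²/11.48 + (10−12.52)²/12.52 = 2.2203
df = 1
p-value (upper-tail) = 0.13621
At α=0.01: p ≥ α → fail to reject H₀

reject H₀: no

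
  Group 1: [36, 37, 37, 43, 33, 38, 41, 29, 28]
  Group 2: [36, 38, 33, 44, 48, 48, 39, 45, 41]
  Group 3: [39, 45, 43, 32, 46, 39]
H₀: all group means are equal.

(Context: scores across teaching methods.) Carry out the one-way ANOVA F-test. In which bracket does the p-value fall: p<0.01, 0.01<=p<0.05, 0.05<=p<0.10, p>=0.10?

p-value bracket: 0.05<=p<0.10

Group means [35.78, 41.33, 40.67], grand mean 39.083
SSB = Σnᵢ(x̄ᵢ−x̄)² = 158.944; SSW = ΣΣ(x−x̄ᵢ)² = 558.889
MSB = 158.944/2 = 79.4722; MSW = 558.889/21 = 26.6138
F = MSB/MSW = 2.9861
df = (2, 21)
p-value (upper-tail) = 0.07222
→ bracket: 0.05<=p<0.10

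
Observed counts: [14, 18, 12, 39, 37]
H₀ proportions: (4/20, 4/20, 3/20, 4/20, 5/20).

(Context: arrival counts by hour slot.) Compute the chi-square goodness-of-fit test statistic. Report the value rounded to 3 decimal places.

n = 120; E_i = n·p_i = [24.00, 24.00, 18.00, 24.00, 30.00]
χ² = (14−24.00)²/24.00 + (18−24.00)²/24.00 + (12−18.00)²/18.00 + (39−24.00)²/24.00 + (37−30.00)²/30.00 = 18.6750
df = 4

test statistic = 18.675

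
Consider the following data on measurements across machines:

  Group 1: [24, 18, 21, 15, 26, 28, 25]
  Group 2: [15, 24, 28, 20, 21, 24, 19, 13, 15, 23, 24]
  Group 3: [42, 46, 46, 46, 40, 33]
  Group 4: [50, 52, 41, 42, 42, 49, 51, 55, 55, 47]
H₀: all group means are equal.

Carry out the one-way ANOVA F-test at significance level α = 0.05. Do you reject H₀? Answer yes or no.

Group means [22.43, 20.55, 42.17, 48.40], grand mean 32.941
SSB = Σnᵢ(x̄ᵢ−x̄)² = 5364.207; SSW = ΣΣ(x−x̄ᵢ)² = 729.675
MSB = 5364.207/3 = 1788.0692; MSW = 729.675/30 = 24.3225
F = MSB/MSW = 73.5150
df = (3, 30)
p-value (upper-tail) = 0.00000
At α=0.05: p < α → reject H₀

reject H₀: yes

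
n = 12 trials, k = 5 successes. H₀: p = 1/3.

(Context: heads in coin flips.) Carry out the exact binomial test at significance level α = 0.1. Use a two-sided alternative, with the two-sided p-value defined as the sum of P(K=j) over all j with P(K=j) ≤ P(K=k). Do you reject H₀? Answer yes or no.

Exact binomial: n=12, k=5, p₀=1/3=0.3333
P(X=j) = C(n,j)·p₀^j·(1−p₀)^(n−j); p = Σ P(X=j) over j with P(X=j) ≤ P(X=5)
p-value (two-sided) = 0.54960
At α=0.1: p ≥ α → fail to reject H₀

reject H₀: no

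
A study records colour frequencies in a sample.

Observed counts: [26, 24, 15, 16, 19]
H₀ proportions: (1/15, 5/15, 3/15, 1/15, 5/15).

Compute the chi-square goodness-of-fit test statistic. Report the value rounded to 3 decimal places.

n = 100; E_i = n·p_i = [6.67, 33.33, 20.00, 6.67, 33.33]
χ² = (26−6.67)²/6.67 + (24−33.33)²/33.33 + (15−20.00)²/20.00 + (16−6.67)²/6.67 + (19−33.33)²/33.33 = 79.1600
df = 4

test statistic = 79.160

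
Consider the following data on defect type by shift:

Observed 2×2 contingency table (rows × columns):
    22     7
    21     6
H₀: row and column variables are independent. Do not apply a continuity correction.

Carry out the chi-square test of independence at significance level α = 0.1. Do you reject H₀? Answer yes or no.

Row totals [29, 27], col totals [43, 13], n=56
χ² = (22−22.27)²/22.27 + (7−6.73)²/6.73 + (21−20.73)²/20.73 + (6−6.27)²/6.27 = 0.0288
df = 1
p-value (upper-tail) = 0.86527
At α=0.1: p ≥ α → fail to reject H₀

reject H₀: no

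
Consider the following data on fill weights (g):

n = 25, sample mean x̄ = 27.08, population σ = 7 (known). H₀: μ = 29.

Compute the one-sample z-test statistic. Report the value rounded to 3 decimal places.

test statistic = -1.371

SE = σ/√n = 7/√25 = 1.4000
z = (x̄−μ₀)/SE = (27.08−29)/1.4000 = -1.3714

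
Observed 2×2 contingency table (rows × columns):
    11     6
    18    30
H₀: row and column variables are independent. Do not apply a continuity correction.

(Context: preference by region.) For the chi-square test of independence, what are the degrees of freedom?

degrees of freedom = 1

df = (r−1)(c−1) = (2−1)·(2−1) = 1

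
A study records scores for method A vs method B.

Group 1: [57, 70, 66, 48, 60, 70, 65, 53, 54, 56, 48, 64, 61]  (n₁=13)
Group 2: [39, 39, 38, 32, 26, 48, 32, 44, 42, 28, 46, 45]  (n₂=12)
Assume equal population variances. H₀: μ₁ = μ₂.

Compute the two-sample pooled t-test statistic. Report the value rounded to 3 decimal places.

test statistic = 7.152

x̄₁=59.385, s₁=7.478, n₁=13
x̄₂=38.250, s₂=7.275, n₂=12
s_p² = [12·7.478² + 11·7.275²]/23 = 54.4925
SE = √(s_p²·(1/13+1/12)) = 2.9551
t = (59.385−38.250)/2.9551 = 7.1518
df = 23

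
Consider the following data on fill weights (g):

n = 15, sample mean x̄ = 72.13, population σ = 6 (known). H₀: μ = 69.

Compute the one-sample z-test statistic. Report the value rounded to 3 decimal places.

SE = σ/√n = 6/√15 = 1.5492
z = (x̄−μ₀)/SE = (72.13−69)/1.5492 = 2.0204

test statistic = 2.020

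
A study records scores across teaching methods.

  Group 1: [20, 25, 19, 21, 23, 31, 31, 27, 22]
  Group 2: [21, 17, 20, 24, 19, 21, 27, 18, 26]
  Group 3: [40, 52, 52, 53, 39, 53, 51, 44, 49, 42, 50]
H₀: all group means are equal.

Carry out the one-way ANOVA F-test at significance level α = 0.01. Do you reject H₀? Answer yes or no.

reject H₀: yes

Group means [24.33, 21.44, 47.73], grand mean 32.310
SSB = Σnᵢ(x̄ᵢ−x̄)² = 4249.803; SSW = ΣΣ(x−x̄ᵢ)² = 552.404
MSB = 4249.803/2 = 2124.9014; MSW = 552.404/26 = 21.2463
F = MSB/MSW = 100.0127
df = (2, 26)
p-value (upper-tail) = 0.00000
At α=0.01: p < α → reject H₀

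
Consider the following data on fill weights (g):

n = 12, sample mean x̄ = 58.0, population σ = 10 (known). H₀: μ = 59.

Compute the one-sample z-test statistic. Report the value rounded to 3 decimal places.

test statistic = -0.346

SE = σ/√n = 10/√12 = 2.8868
z = (x̄−μ₀)/SE = (58.0−59)/2.8868 = -0.3464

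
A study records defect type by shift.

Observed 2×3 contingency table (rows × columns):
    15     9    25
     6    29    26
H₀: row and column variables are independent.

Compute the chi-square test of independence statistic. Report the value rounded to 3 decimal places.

test statistic = 13.252

Row totals [49, 61], col totals [21, 38, 51], n=110
χ² = (15−9.35)²/9.35 + (9−16.93)²/16.93 + (25−22.72)²/22.72 + (6−11.65)²/11.65 + (29−21.07)²/21.07 + (26−28.28)²/28.28 = 13.2517
df = 2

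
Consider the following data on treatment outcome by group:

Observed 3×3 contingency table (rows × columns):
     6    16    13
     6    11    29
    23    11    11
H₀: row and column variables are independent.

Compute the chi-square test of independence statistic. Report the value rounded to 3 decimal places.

test statistic = 26.067

Row totals [35, 46, 45], col totals [35, 38, 53], n=126
χ² = (6−9.72)²/9.72 + (16−10.56)²/10.56 + (13−14.72)²/14.72 + (6−12.78)²/12.78 + (11−13.87)²/13.87 + (29−19.35)²/19.35 + (23−12.50)²/12.50 + (11−13.57)²/13.57 + (11−18.93)²/18.93 = 26.0667
df = 4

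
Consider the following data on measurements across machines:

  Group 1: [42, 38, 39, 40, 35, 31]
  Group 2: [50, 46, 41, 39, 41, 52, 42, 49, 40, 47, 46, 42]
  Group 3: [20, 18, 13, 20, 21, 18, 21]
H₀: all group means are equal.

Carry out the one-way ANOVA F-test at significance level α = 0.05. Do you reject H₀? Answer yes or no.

reject H₀: yes

Group means [37.50, 44.58, 18.71], grand mean 35.640
SSB = Σnᵢ(x̄ᵢ−x̄)² = 2985.915; SSW = ΣΣ(x−x̄ᵢ)² = 329.845
MSB = 2985.915/2 = 1492.9574; MSW = 329.845/22 = 14.9930
F = MSB/MSW = 99.5772
df = (2, 22)
p-value (upper-tail) = 0.00000
At α=0.05: p < α → reject H₀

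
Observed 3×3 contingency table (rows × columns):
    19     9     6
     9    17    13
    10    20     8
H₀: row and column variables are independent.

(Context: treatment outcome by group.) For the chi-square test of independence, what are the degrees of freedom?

degrees of freedom = 4

df = (r−1)(c−1) = (3−1)·(3−1) = 4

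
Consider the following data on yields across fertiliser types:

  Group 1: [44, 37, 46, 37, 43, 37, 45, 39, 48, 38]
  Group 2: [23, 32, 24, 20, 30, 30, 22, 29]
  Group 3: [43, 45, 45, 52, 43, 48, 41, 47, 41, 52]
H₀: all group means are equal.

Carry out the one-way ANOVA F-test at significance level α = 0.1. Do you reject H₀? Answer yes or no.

Group means [41.40, 26.25, 45.70], grand mean 38.607
SSB = Σnᵢ(x̄ᵢ−x̄)² = 1802.679; SSW = ΣΣ(x−x̄ᵢ)² = 450.000
MSB = 1802.679/2 = 901.3393; MSW = 450.000/25 = 18.0000
F = MSB/MSW = 50.0744
df = (2, 25)
p-value (upper-tail) = 0.00000
At α=0.1: p < α → reject H₀

reject H₀: yes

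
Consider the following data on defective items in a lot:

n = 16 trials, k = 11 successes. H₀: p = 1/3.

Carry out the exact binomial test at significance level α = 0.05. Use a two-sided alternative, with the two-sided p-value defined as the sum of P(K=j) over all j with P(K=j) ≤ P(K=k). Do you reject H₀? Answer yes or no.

Exact binomial: n=16, k=11, p₀=1/3=0.3333
P(X=j) = C(n,j)·p₀^j·(1−p₀)^(n−j); p = Σ P(X=j) over j with P(X=j) ≤ P(X=11)
p-value (two-sided) = 0.00556
At α=0.05: p < α → reject H₀

reject H₀: yes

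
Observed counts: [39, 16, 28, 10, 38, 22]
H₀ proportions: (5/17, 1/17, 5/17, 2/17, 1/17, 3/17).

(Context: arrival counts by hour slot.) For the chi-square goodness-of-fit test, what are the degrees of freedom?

degrees of freedom = 5

df = k − 1 = 6 − 1 = 5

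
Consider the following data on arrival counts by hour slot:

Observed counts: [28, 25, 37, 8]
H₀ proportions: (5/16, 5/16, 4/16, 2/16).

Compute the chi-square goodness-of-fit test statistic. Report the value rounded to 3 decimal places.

test statistic = 9.110

n = 98; E_i = n·p_i = [30.62, 30.62, 24.50, 12.25]
χ² = (28−30.62)²/30.62 + (25−30.62)²/30.62 + (37−24.50)²/24.50 + (8−12.25)²/12.25 = 9.1102
df = 3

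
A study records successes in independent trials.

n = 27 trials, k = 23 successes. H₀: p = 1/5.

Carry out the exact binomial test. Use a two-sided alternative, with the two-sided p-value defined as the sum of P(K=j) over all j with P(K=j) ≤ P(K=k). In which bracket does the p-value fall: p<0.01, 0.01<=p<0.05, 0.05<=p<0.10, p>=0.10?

p-value bracket: p<0.01

Exact binomial: n=27, k=23, p₀=1/5=0.2000
P(X=j) = C(n,j)·p₀^j·(1−p₀)^(n−j); p = Σ P(X=j) over j with P(X=j) ≤ P(X=23)
p-value (two-sided) = 0.00000
→ bracket: p<0.01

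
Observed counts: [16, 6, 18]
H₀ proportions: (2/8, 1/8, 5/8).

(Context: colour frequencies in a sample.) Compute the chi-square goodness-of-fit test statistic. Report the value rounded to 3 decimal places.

test statistic = 5.760

n = 40; E_i = n·p_i = [10.00, 5.00, 25.00]
χ² = (16−10.00)²/10.00 + (6−5.00)²/5.00 + (18−25.00)²/25.00 = 5.7600
df = 2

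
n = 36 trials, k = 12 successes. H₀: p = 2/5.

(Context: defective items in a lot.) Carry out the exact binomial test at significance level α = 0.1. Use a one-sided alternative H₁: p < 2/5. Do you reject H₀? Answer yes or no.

reject H₀: no

Exact binomial: n=36, k=12, p₀=2/5=0.4000
P(X≤12) from Σ C(n,i)·p₀^i·(1−p₀)^(n−i)
p-value (one-sided, H₁ less) = 0.26151
At α=0.1: p ≥ α → fail to reject H₀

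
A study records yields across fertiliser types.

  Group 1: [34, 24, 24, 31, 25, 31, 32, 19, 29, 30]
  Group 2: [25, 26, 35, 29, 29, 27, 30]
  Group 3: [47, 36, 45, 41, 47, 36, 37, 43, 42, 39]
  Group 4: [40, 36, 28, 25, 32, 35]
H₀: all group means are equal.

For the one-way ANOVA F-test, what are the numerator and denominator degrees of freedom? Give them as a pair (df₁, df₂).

k = 4 groups, N = 33 total
df = (k−1, N−k) = (4−1, 33−4) = (3, 29)

degrees of freedom = [3, 29]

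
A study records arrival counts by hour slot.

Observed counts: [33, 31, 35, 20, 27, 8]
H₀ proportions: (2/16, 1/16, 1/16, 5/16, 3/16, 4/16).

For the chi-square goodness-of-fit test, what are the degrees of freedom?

df = k − 1 = 6 − 1 = 5

degrees of freedom = 5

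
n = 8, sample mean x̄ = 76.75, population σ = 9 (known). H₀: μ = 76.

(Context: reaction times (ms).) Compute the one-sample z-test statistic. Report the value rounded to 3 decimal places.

SE = σ/√n = 9/√8 = 3.1820
z = (x̄−μ₀)/SE = (76.75−76)/3.1820 = 0.2357

test statistic = 0.236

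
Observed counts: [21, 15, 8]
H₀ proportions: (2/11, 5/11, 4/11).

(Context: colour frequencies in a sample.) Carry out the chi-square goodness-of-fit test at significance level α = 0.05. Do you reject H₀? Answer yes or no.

n = 44; E_i = n·p_i = [8.00, 20.00, 16.00]
χ² = (21−8.00)²/8.00 + (15−20.00)²/20.00 + (8−16.00)²/16.00 = 26.3750
df = 2
p-value (upper-tail) = 0.00000
At α=0.05: p < α → reject H₀

reject H₀: yes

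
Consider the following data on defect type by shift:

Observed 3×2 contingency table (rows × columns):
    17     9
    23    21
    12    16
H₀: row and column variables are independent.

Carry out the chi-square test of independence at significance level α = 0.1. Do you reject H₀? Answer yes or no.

Row totals [26, 44, 28], col totals [52, 46], n=98
χ² = (17−13.80)²/13.80 + (9−12.20)²/12.20 + (23−23.35)²/23.35 + (21−20.65)²/20.65 + (12−14.86)²/14.86 + (16−13.14)²/13.14 = 2.7669
df = 2
p-value (upper-tail) = 0.25071
At α=0.1: p ≥ α → fail to reject H₀

reject H₀: no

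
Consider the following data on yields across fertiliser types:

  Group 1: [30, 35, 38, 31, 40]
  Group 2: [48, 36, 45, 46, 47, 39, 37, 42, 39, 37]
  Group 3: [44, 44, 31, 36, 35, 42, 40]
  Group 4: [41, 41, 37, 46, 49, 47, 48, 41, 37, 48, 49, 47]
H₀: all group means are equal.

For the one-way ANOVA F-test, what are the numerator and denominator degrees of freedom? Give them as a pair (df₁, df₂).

degrees of freedom = [3, 30]

k = 4 groups, N = 34 total
df = (k−1, N−k) = (4−1, 34−4) = (3, 30)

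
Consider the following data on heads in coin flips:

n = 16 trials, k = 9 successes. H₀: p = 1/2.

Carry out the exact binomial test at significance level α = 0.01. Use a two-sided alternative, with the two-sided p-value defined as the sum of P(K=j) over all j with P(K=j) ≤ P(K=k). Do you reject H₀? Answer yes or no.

reject H₀: no

Exact binomial: n=16, k=9, p₀=1/2=0.5000
P(X=j) = C(n,j)·p₀^j·(1−p₀)^(n−j); p = Σ P(X=j) over j with P(X=j) ≤ P(X=9)
p-value (two-sided) = 0.80362
At α=0.01: p ≥ α → fail to reject H₀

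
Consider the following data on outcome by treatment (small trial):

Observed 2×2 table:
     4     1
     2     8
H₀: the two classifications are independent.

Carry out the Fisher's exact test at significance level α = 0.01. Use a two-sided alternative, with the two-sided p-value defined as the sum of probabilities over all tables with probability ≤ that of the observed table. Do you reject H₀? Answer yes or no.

Margins: r₁=5, r₂=10, c₁=6, c₂=9, n=15
p_obs = C(5,4)·C(10,2)/C(15,6); sum pmf over tables with pmf ≤ p_obs
p-value (two-sided) = 0.08891
At α=0.01: p ≥ α → fail to reject H₀

reject H₀: no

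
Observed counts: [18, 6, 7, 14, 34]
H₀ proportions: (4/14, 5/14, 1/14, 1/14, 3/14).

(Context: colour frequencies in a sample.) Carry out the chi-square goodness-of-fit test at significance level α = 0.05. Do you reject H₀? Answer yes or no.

reject H₀: yes

n = 79; E_i = n·p_i = [22.57, 28.21, 5.64, 5.64, 16.93]
χ² = (18−22.57)²/22.57 + (6−28.21)²/28.21 + (7−5.64)²/5.64 + (14−5.64)²/5.64 + (34−16.93)²/16.93 = 48.3350
df = 4
p-value (upper-tail) = 0.00000
At α=0.05: p < α → reject H₀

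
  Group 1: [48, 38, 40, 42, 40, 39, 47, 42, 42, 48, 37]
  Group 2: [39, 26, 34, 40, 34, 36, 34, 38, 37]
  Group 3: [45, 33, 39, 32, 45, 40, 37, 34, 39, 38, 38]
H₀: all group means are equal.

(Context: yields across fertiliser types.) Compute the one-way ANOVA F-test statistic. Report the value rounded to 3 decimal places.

test statistic = 6.826

Group means [42.09, 35.33, 38.18], grand mean 38.742
SSB = Σnᵢ(x̄ᵢ−x̄)² = 231.390; SSW = ΣΣ(x−x̄ᵢ)² = 474.545
MSB = 231.390/2 = 115.6950; MSW = 474.545/28 = 16.9481
F = MSB/MSW = 6.8264
df = (2, 28)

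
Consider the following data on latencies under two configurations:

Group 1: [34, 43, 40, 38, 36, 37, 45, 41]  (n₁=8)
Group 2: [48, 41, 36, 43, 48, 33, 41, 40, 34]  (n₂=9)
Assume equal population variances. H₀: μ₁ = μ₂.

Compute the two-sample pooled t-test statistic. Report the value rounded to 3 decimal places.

x̄₁=39.250, s₁=3.694, n₁=8
x̄₂=40.444, s₂=5.457, n₂=9
s_p² = [7·3.694² + 8·5.457²]/15 = 22.2481
SE = √(s_p²·(1/8+1/9)) = 2.2920
t = (39.250−40.444)/2.2920 = -0.5211
df = 15

test statistic = -0.521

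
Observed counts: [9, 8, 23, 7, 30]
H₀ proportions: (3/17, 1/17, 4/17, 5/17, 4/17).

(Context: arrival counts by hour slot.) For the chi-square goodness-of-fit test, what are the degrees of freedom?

df = k − 1 = 5 − 1 = 4

degrees of freedom = 4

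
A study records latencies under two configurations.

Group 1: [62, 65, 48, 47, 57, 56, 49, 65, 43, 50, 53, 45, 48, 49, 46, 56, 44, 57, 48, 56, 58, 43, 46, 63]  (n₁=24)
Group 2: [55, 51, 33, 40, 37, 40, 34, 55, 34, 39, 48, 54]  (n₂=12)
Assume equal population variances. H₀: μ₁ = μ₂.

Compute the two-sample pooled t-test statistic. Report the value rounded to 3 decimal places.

test statistic = 3.319

x̄₁=52.250, s₁=7.023, n₁=24
x̄₂=43.333, s₂=8.679, n₂=12
s_p² = [23·7.023² + 11·8.679²]/34 = 57.7402
SE = √(s_p²·(1/24+1/12)) = 2.6865
t = (52.250−43.333)/2.6865 = 3.3190
df = 34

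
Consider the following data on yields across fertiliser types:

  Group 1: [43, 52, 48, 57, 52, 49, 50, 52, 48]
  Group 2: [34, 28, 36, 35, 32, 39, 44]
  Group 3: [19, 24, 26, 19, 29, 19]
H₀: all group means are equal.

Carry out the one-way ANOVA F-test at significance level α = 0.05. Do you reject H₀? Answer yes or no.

Group means [50.11, 35.43, 22.67], grand mean 37.955
SSB = Σnᵢ(x̄ᵢ−x̄)² = 2777.018; SSW = ΣΣ(x−x̄ᵢ)² = 367.937
MSB = 2777.018/2 = 1388.5090; MSW = 367.937/19 = 19.3651
F = MSB/MSW = 71.7017
df = (2, 19)
p-value (upper-tail) = 0.00000
At α=0.05: p < α → reject H₀

reject H₀: yes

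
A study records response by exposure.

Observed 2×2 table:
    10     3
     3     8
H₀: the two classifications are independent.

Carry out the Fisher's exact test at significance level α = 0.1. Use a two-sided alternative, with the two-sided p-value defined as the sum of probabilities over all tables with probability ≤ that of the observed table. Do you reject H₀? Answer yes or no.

Margins: r₁=13, r₂=11, c₁=13, c₂=11, n=24
p_obs = C(13,10)·C(11,3)/C(24,13); sum pmf over tables with pmf ≤ p_obs
p-value (two-sided) = 0.03773
At α=0.1: p < α → reject H₀

reject H₀: yes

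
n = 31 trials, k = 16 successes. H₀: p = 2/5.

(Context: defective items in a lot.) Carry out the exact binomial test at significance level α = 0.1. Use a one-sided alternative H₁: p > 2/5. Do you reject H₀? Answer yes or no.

Exact binomial: n=31, k=16, p₀=2/5=0.4000
P(X≥16) from Σ C(n,i)·p₀^i·(1−p₀)^(n−i)
p-value (one-sided, H₁ greater) = 0.12838
At α=0.1: p ≥ α → fail to reject H₀

reject H₀: no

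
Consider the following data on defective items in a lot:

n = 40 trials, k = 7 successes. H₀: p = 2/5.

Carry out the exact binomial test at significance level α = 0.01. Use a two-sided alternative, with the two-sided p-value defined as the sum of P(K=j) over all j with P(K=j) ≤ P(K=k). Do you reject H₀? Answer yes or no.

Exact binomial: n=40, k=7, p₀=2/5=0.4000
P(X=j) = C(n,j)·p₀^j·(1−p₀)^(n−j); p = Σ P(X=j) over j with P(X=j) ≤ P(X=7)
p-value (two-sided) = 0.00327
At α=0.01: p < α → reject H₀

reject H₀: yes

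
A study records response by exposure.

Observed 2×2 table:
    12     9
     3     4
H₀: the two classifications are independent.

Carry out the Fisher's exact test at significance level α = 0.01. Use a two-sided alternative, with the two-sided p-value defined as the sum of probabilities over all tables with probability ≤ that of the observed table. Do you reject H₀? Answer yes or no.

reject H₀: no

Margins: r₁=21, r₂=7, c₁=15, c₂=13, n=28
p_obs = C(21,12)·C(7,3)/C(28,15); sum pmf over tables with pmf ≤ p_obs
p-value (two-sided) = 0.67029
At α=0.01: p ≥ α → fail to reject H₀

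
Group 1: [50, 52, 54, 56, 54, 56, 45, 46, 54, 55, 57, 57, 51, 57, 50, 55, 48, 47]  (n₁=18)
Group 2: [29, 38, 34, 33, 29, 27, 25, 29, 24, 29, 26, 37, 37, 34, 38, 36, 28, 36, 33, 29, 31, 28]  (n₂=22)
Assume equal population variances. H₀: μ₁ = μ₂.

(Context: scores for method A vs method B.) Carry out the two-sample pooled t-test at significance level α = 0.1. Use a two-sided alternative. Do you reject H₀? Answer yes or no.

reject H₀: yes

x̄₁=52.444, s₁=3.974, n₁=18
x̄₂=31.364, s₂=4.403, n₂=22
s_p² = [17·3.974² + 21·4.403²]/38 = 17.7772
SE = √(s_p²·(1/18+1/22)) = 1.3400
t = (52.444−31.364)/1.3400 = 15.7316
df = 38
p-value (two-sided) = 0.00000
At α=0.1: p < α → reject H₀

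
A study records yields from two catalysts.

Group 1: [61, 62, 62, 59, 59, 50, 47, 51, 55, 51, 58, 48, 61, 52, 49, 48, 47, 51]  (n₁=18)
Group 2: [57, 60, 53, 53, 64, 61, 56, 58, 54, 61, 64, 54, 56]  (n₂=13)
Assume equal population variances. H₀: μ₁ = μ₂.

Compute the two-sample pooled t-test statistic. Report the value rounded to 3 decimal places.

x̄₁=53.944, s₁=5.610, n₁=18
x̄₂=57.769, s₂=3.919, n₂=13
s_p² = [17·5.610² + 12·3.919²]/29 = 24.8018
SE = √(s_p²·(1/18+1/13)) = 1.8127
t = (53.944−57.769)/1.8127 = -2.1100
df = 29

test statistic = -2.110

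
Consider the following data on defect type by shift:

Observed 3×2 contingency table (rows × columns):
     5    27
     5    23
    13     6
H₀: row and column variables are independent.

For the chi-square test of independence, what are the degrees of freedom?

df = (r−1)(c−1) = (3−1)·(2−1) = 2

degrees of freedom = 2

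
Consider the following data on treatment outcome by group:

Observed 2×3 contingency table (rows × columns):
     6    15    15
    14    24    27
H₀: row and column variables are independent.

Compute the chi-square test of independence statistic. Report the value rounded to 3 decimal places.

test statistic = 0.413

Row totals [36, 65], col totals [20, 39, 42], n=101
χ² = (6−7.13)²/7.13 + (15−13.90)²/13.90 + (15−14.97)²/14.97 + (14−12.87)²/12.87 + (24−25.10)²/25.10 + (27−27.03)²/27.03 = 0.4128
df = 2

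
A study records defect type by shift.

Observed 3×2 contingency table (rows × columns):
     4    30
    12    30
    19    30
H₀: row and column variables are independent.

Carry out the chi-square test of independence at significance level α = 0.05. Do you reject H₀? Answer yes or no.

Row totals [34, 42, 49], col totals [35, 90], n=125
χ² = (4−9.52)²/9.52 + (30−24.48)²/24.48 + (12−11.76)²/11.76 + (30−30.24)²/30.24 + (19−13.72)²/13.72 + (30−35.28)²/35.28 = 7.2743
df = 2
p-value (upper-tail) = 0.02633
At α=0.05: p < α → reject H₀

reject H₀: yes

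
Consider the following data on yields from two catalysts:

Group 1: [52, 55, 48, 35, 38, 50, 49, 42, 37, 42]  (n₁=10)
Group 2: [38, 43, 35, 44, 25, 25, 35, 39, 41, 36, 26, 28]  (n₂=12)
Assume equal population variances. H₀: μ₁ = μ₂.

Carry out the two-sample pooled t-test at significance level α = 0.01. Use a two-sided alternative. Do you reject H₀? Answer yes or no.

reject H₀: yes

x̄₁=44.800, s₁=6.909, n₁=10
x̄₂=34.583, s₂=6.973, n₂=12
s_p² = [9·6.909² + 11·6.973²]/20 = 48.2258
SE = √(s_p²·(1/10+1/12)) = 2.9734
t = (44.800−34.583)/2.9734 = 3.4360
df = 20
p-value (two-sided) = 0.00262
At α=0.01: p < α → reject H₀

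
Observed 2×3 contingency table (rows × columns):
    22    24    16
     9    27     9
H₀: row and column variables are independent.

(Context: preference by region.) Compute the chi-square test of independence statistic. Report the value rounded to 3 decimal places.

Row totals [62, 45], col totals [31, 51, 25], n=107
χ² = (22−17.96)²/17.96 + (24−29.55)²/29.55 + (16−14.49)²/14.49 + (9−13.04)²/13.04 + (27−21.45)²/21.45 + (9−10.51)²/10.51 = 5.0137
df = 2

test statistic = 5.014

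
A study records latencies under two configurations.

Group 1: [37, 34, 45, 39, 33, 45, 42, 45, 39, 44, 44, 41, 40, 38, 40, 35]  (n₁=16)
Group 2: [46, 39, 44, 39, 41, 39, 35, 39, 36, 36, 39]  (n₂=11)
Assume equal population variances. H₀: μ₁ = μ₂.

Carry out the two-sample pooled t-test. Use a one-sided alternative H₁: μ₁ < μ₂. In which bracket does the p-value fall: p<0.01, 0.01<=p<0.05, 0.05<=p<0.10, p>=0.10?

x̄₁=40.062, s₁=3.974, n₁=16
x̄₂=39.364, s₂=3.325, n₂=11
s_p² = [15·3.974² + 10·3.325²]/25 = 13.8993
SE = √(s_p²·(1/16+1/11)) = 1.4602
t = (40.062−39.364)/1.4602 = 0.4786
df = 25
p-value (one-sided, H₁ less) = 0.68181
→ bracket: p>=0.10

p-value bracket: p>=0.10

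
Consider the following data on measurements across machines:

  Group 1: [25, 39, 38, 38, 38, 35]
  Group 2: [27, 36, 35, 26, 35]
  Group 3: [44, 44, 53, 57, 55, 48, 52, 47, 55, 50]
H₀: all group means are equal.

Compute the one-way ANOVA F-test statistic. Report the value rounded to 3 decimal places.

test statistic = 31.233

Group means [35.50, 31.80, 50.50], grand mean 41.762
SSB = Σnᵢ(x̄ᵢ−x̄)² = 1495.010; SSW = ΣΣ(x−x̄ᵢ)² = 430.800
MSB = 1495.010/2 = 747.5048; MSW = 430.800/18 = 23.9333
F = MSB/MSW = 31.2328
df = (2, 18)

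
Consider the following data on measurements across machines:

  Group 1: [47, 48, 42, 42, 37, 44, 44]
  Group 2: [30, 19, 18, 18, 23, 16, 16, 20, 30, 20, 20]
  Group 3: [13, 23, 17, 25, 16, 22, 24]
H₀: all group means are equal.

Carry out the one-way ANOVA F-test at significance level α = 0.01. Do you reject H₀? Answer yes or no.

Group means [43.43, 20.91, 20.00], grand mean 26.960
SSB = Σnᵢ(x̄ᵢ−x̄)² = 2640.337; SSW = ΣΣ(x−x̄ᵢ)² = 448.623
MSB = 2640.337/2 = 1320.1683; MSW = 448.623/22 = 20.3920
F = MSB/MSW = 64.7396
df = (2, 22)
p-value (upper-tail) = 0.00000
At α=0.01: p < α → reject H₀

reject H₀: yes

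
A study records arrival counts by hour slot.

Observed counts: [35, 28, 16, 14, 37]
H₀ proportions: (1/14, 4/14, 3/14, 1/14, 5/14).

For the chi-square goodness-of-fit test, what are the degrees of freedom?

df = k − 1 = 5 − 1 = 4

degrees of freedom = 4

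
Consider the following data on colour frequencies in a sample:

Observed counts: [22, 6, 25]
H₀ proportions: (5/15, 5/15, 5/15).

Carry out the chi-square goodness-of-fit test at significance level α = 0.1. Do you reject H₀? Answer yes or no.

reject H₀: yes

n = 53; E_i = n·p_i = [17.67, 17.67, 17.67]
χ² = (22−17.67)²/17.67 + (6−17.67)²/17.67 + (25−17.67)²/17.67 = 11.8113
df = 2
p-value (upper-tail) = 0.00272
At α=0.1: p < α → reject H₀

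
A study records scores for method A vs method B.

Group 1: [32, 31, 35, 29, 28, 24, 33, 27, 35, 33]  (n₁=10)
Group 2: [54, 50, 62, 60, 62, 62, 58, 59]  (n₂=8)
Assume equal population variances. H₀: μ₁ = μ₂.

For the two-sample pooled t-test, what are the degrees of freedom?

df = n₁ + n₂ − 2 = 10 + 8 − 2 = 16

degrees of freedom = 16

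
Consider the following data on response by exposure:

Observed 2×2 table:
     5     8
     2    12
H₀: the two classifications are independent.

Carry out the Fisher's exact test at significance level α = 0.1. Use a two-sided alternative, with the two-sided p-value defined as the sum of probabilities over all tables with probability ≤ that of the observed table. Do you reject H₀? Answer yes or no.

Margins: r₁=13, r₂=14, c₁=7, c₂=20, n=27
p_obs = C(13,5)·C(14,2)/C(27,7); sum pmf over tables with pmf ≤ p_obs
p-value (two-sided) = 0.20870
At α=0.1: p ≥ α → fail to reject H₀

reject H₀: no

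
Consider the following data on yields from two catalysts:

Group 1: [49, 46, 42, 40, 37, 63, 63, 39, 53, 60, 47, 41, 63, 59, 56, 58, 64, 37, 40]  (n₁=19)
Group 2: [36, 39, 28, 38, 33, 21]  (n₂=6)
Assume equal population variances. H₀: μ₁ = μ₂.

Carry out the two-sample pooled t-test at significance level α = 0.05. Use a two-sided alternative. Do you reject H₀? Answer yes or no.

reject H₀: yes

x̄₁=50.368, s₁=10.057, n₁=19
x̄₂=32.500, s₂=6.892, n₂=6
s_p² = [18·10.057² + 5·6.892²]/23 = 89.4748
SE = √(s_p²·(1/19+1/6)) = 4.4296
t = (50.368−32.500)/4.4296 = 4.0338
df = 23
p-value (two-sided) = 0.00052
At α=0.05: p < α → reject H₀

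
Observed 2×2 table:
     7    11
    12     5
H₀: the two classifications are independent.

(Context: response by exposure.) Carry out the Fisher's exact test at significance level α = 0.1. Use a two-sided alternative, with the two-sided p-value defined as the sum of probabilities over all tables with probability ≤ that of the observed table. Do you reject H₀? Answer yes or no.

reject H₀: yes

Margins: r₁=18, r₂=17, c₁=19, c₂=16, n=35
p_obs = C(18,7)·C(17,12)/C(35,19); sum pmf over tables with pmf ≤ p_obs
p-value (two-sided) = 0.09222
At α=0.1: p < α → reject H₀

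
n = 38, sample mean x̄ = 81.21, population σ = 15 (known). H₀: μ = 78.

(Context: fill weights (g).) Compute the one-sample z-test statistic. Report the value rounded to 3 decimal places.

SE = σ/√n = 15/√38 = 2.4333
z = (x̄−μ₀)/SE = (81.21−78)/2.4333 = 1.3192

test statistic = 1.319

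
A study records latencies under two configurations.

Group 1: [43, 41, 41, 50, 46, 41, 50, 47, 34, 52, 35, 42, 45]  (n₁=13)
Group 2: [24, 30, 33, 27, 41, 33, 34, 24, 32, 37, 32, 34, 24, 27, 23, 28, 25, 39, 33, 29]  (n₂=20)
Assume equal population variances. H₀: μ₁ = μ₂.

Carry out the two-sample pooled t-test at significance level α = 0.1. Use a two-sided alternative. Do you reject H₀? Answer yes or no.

x̄₁=43.615, s₁=5.485, n₁=13
x̄₂=30.450, s₂=5.226, n₂=20
s_p² = [12·5.485² + 19·5.226²]/31 = 28.3880
SE = √(s_p²·(1/13+1/20)) = 1.8982
t = (43.615−30.450)/1.8982 = 6.9358
df = 31
p-value (two-sided) = 0.00000
At α=0.1: p < α → reject H₀

reject H₀: yes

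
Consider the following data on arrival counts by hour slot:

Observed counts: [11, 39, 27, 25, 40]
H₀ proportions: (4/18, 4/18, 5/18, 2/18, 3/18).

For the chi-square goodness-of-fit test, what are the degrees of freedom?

df = k − 1 = 5 − 1 = 4

degrees of freedom = 4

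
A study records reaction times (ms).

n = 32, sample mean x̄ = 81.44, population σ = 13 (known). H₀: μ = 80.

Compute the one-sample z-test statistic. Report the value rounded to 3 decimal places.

SE = σ/√n = 13/√32 = 2.2981
z = (x̄−μ₀)/SE = (81.44−80)/2.2981 = 0.6266

test statistic = 0.627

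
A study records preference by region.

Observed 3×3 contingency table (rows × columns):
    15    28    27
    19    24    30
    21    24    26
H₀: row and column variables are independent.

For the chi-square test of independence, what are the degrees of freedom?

degrees of freedom = 4

df = (r−1)(c−1) = (3−1)·(3−1) = 4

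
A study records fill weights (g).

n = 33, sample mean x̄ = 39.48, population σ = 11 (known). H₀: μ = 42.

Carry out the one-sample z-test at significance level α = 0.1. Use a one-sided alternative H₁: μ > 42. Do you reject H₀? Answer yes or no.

SE = σ/√n = 11/√33 = 1.9149
z = (x̄−μ₀)/SE = (39.48−42)/1.9149 = -1.3160
p-value (one-sided, H₁ greater) = 0.90592
At α=0.1: p ≥ α → fail to reject H₀

reject H₀: no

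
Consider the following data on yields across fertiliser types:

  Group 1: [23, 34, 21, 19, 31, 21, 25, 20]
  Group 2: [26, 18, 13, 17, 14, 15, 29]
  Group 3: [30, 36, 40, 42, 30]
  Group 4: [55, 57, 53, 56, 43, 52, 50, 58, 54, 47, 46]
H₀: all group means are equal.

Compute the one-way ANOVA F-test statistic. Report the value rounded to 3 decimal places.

test statistic = 66.250

Group means [24.25, 18.86, 35.60, 51.91], grand mean 34.677
SSB = Σnᵢ(x̄ᵢ−x̄)² = 5892.308; SSW = ΣΣ(x−x̄ᵢ)² = 800.466
MSB = 5892.308/3 = 1964.1027; MSW = 800.466/27 = 29.6469
F = MSB/MSW = 66.2499
df = (3, 27)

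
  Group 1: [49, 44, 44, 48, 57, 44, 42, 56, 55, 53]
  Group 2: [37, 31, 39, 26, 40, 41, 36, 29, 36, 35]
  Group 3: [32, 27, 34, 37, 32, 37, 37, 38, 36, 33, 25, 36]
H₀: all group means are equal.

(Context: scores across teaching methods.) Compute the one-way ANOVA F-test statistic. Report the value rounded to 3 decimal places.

test statistic = 32.197

Group means [49.20, 35.00, 33.67], grand mean 38.938
SSB = Σnᵢ(x̄ᵢ−x̄)² = 1541.608; SSW = ΣΣ(x−x̄ᵢ)² = 694.267
MSB = 1541.608/2 = 770.8042; MSW = 694.267/29 = 23.9402
F = MSB/MSW = 32.1970
df = (2, 29)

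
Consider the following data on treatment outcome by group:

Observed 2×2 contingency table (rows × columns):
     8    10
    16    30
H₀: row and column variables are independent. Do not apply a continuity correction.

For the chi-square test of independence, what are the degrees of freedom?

degrees of freedom = 1

df = (r−1)(c−1) = (2−1)·(2−1) = 1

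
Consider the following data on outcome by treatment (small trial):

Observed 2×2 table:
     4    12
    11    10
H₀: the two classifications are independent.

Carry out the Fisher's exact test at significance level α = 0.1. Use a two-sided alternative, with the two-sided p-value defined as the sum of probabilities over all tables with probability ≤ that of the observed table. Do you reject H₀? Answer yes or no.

reject H₀: no

Margins: r₁=16, r₂=21, c₁=15, c₂=22, n=37
p_obs = C(16,4)·C(21,11)/C(37,15); sum pmf over tables with pmf ≤ p_obs
p-value (two-sided) = 0.17570
At α=0.1: p ≥ α → fail to reject H₀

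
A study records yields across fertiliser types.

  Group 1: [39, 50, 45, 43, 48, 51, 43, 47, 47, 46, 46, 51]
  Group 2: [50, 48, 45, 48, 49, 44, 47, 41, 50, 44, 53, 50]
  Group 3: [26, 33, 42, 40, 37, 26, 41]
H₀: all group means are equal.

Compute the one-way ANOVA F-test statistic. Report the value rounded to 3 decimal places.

Group means [46.33, 47.42, 35.00], grand mean 44.194
SSB = Σnᵢ(x̄ᵢ−x̄)² = 771.255; SSW = ΣΣ(x−x̄ᵢ)² = 543.583
MSB = 771.255/2 = 385.6277; MSW = 543.583/28 = 19.4137
F = MSB/MSW = 19.8637
df = (2, 28)

test statistic = 19.864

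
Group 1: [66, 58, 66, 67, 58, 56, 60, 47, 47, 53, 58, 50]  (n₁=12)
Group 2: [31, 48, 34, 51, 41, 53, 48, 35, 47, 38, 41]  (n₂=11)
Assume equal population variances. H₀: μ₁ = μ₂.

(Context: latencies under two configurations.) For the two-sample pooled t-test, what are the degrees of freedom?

degrees of freedom = 21

df = n₁ + n₂ − 2 = 12 + 11 − 2 = 21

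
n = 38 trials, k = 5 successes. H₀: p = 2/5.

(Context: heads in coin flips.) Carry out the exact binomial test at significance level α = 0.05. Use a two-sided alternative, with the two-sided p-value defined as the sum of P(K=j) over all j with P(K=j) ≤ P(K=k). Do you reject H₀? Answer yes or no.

Exact binomial: n=38, k=5, p₀=2/5=0.4000
P(X=j) = C(n,j)·p₀^j·(1−p₀)^(n−j); p = Σ P(X=j) over j with P(X=j) ≤ P(X=5)
p-value (two-sided) = 0.00042
At α=0.05: p < α → reject H₀

reject H₀: yes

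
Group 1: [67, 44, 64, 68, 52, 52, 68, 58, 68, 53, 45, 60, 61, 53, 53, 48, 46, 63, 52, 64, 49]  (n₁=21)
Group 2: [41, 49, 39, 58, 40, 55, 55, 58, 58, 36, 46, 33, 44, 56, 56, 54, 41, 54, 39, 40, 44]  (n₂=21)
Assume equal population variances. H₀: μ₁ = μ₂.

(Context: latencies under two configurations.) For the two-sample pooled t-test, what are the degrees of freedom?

degrees of freedom = 40

df = n₁ + n₂ − 2 = 21 + 21 − 2 = 40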